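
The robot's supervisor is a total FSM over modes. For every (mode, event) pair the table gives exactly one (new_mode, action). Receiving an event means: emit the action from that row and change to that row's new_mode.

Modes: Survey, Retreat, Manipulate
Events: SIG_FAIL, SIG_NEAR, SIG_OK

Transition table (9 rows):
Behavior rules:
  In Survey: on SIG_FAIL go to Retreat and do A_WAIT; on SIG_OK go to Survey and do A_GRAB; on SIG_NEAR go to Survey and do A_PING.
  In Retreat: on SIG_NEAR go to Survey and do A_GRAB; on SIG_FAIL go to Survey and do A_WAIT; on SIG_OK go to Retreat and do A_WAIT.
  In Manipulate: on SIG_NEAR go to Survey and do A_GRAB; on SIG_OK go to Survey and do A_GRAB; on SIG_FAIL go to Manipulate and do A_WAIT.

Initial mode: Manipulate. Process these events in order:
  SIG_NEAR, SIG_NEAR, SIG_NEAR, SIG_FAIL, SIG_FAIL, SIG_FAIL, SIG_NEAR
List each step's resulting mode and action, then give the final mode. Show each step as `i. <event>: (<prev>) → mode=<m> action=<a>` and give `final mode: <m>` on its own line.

1. SIG_NEAR: (Manipulate) → mode=Survey action=A_GRAB
2. SIG_NEAR: (Survey) → mode=Survey action=A_PING
3. SIG_NEAR: (Survey) → mode=Survey action=A_PING
4. SIG_FAIL: (Survey) → mode=Retreat action=A_WAIT
5. SIG_FAIL: (Retreat) → mode=Survey action=A_WAIT
6. SIG_FAIL: (Survey) → mode=Retreat action=A_WAIT
7. SIG_NEAR: (Retreat) → mode=Survey action=A_GRAB

final mode: Survey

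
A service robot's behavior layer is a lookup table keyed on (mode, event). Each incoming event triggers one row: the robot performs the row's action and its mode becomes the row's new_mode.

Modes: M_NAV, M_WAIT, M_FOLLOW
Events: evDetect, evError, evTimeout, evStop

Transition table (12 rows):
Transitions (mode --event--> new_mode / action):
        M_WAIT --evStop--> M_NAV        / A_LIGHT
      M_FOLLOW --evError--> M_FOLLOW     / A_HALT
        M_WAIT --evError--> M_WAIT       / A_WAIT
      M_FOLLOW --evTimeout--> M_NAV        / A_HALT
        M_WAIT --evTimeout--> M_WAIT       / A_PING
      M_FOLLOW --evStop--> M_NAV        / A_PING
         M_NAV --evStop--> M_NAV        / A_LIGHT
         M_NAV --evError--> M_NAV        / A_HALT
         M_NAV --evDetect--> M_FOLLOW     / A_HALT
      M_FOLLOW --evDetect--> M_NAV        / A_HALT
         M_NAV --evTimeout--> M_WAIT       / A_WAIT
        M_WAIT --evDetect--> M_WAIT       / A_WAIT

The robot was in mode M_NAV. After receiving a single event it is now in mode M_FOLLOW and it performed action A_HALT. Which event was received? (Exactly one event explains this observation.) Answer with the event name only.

evDetect

try evDetect: (M_NAV, evDetect) → (M_FOLLOW, A_HALT)  ← matches
try evError: (M_NAV, evError) → (M_NAV, A_HALT)
try evTimeout: (M_NAV, evTimeout) → (M_WAIT, A_WAIT)
try evStop: (M_NAV, evStop) → (M_NAV, A_LIGHT)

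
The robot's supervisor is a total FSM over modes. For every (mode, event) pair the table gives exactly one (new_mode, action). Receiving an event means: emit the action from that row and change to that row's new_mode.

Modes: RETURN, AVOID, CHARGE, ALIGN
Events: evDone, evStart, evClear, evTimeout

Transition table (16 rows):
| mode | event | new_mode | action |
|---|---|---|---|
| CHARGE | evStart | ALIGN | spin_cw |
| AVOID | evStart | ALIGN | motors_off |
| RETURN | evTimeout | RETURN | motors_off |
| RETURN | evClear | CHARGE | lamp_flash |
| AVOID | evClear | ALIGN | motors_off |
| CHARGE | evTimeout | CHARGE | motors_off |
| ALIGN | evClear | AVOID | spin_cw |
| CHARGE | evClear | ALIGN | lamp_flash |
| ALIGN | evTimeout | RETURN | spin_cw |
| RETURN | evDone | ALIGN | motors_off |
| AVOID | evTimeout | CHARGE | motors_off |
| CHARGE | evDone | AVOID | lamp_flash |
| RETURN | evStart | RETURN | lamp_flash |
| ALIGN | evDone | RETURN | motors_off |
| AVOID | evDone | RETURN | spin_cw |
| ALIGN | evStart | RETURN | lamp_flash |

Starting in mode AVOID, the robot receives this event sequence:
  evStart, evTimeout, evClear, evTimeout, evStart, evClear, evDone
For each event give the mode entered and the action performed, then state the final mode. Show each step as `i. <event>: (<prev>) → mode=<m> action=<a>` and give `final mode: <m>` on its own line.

1. evStart: (AVOID) → mode=ALIGN action=motors_off
2. evTimeout: (ALIGN) → mode=RETURN action=spin_cw
3. evClear: (RETURN) → mode=CHARGE action=lamp_flash
4. evTimeout: (CHARGE) → mode=CHARGE action=motors_off
5. evStart: (CHARGE) → mode=ALIGN action=spin_cw
6. evClear: (ALIGN) → mode=AVOID action=spin_cw
7. evDone: (AVOID) → mode=RETURN action=spin_cw

final mode: RETURN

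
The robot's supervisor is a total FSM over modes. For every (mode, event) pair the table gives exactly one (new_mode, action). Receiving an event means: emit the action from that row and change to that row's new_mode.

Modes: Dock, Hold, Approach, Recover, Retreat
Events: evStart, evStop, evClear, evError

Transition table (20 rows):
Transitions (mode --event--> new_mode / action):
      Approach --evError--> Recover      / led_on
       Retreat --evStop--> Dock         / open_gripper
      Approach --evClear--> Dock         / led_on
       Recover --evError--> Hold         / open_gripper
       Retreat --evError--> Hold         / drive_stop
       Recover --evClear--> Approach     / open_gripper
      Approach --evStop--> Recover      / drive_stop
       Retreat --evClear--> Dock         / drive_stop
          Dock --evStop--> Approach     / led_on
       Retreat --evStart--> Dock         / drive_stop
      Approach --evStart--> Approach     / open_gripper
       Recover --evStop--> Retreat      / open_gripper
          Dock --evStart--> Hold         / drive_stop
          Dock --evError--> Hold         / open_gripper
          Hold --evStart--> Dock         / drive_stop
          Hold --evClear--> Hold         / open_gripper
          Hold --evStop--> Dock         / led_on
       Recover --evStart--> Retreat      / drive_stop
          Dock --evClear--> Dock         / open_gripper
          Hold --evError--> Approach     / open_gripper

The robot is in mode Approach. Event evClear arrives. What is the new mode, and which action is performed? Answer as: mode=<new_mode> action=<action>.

current mode = Approach; filter table to that mode:
  (Approach, evError) → (Recover, led_on)
  (Approach, evClear) → (Dock, led_on)  ← event matches
  (Approach, evStop) → (Recover, drive_stop)
  (Approach, evStart) → (Approach, open_gripper)
event = evClear selects (Dock, led_on)

mode=Dock action=led_on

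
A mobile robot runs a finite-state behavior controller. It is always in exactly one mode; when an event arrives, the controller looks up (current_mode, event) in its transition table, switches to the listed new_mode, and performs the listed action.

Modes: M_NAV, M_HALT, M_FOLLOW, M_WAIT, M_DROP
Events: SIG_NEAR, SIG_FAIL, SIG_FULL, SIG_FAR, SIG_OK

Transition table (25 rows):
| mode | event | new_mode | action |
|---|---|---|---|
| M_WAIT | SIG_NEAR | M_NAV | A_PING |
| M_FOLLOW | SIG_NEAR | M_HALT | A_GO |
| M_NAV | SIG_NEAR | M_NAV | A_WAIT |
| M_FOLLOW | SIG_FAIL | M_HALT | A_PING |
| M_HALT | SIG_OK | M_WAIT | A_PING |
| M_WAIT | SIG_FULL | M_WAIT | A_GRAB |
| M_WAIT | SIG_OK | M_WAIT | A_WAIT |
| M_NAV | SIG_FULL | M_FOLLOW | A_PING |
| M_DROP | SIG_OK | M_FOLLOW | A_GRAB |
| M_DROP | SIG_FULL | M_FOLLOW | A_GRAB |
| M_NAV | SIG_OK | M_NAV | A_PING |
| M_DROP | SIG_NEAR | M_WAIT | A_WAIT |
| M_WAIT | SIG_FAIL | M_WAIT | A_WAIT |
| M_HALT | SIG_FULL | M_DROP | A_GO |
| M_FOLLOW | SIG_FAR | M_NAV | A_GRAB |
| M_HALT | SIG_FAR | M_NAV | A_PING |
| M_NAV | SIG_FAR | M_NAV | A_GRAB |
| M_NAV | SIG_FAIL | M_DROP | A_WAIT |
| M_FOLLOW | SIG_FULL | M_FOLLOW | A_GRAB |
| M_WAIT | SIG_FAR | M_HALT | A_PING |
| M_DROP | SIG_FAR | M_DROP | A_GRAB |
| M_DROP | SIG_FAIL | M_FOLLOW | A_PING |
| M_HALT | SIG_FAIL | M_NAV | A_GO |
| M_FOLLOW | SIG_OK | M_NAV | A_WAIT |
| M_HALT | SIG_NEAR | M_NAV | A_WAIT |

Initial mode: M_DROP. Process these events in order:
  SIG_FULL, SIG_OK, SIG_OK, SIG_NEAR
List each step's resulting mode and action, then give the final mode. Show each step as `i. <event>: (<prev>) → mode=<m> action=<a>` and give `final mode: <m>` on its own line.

1. SIG_FULL: (M_DROP) → mode=M_FOLLOW action=A_GRAB
2. SIG_OK: (M_FOLLOW) → mode=M_NAV action=A_WAIT
3. SIG_OK: (M_NAV) → mode=M_NAV action=A_PING
4. SIG_NEAR: (M_NAV) → mode=M_NAV action=A_WAIT

final mode: M_NAV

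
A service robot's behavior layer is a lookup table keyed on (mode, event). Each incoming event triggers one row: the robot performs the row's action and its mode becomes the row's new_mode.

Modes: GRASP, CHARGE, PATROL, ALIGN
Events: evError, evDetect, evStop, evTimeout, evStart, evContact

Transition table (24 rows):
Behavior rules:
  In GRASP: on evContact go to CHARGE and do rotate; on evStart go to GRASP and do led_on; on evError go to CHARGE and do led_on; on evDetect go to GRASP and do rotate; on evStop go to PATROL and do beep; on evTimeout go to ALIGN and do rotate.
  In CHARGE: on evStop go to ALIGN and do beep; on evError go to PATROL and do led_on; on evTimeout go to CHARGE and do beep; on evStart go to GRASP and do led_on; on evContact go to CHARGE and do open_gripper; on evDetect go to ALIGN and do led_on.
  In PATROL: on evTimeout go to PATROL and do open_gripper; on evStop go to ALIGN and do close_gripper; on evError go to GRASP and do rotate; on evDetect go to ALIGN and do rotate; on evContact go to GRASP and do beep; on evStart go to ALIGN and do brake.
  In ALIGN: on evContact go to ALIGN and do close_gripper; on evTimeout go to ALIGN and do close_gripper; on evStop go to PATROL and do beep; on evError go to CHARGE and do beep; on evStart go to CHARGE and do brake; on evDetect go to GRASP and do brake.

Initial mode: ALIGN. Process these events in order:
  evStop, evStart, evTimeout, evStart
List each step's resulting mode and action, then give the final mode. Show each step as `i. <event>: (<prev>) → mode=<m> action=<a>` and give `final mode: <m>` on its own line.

final mode: CHARGE

1. evStop: (ALIGN) → mode=PATROL action=beep
2. evStart: (PATROL) → mode=ALIGN action=brake
3. evTimeout: (ALIGN) → mode=ALIGN action=close_gripper
4. evStart: (ALIGN) → mode=CHARGE action=brake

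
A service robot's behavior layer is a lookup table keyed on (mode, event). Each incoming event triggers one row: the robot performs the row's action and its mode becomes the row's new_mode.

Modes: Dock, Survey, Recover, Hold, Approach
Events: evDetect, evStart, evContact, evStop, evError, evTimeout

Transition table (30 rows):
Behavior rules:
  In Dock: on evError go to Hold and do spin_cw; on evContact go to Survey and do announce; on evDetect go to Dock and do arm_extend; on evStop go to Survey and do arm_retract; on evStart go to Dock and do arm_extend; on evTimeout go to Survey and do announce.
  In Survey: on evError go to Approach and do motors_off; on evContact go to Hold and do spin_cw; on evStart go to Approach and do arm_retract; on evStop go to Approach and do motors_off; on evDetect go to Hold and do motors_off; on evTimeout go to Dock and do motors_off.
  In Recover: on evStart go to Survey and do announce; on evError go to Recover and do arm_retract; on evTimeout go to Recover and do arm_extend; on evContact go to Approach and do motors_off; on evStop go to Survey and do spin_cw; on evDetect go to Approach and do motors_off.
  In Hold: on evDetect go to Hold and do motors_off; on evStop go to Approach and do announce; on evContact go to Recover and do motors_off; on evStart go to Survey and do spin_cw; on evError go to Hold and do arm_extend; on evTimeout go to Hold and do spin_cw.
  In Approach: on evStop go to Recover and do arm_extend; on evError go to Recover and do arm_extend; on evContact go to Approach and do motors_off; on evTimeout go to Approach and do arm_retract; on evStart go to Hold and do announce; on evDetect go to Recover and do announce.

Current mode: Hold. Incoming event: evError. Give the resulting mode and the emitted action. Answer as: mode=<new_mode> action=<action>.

current mode = Hold; filter table to that mode:
  (Hold, evDetect) → (Hold, motors_off)
  (Hold, evStop) → (Approach, announce)
  (Hold, evContact) → (Recover, motors_off)
  (Hold, evStart) → (Survey, spin_cw)
  (Hold, evError) → (Hold, arm_extend)  ← event matches
  (Hold, evTimeout) → (Hold, spin_cw)
event = evError selects (Hold, arm_extend)

mode=Hold action=arm_extend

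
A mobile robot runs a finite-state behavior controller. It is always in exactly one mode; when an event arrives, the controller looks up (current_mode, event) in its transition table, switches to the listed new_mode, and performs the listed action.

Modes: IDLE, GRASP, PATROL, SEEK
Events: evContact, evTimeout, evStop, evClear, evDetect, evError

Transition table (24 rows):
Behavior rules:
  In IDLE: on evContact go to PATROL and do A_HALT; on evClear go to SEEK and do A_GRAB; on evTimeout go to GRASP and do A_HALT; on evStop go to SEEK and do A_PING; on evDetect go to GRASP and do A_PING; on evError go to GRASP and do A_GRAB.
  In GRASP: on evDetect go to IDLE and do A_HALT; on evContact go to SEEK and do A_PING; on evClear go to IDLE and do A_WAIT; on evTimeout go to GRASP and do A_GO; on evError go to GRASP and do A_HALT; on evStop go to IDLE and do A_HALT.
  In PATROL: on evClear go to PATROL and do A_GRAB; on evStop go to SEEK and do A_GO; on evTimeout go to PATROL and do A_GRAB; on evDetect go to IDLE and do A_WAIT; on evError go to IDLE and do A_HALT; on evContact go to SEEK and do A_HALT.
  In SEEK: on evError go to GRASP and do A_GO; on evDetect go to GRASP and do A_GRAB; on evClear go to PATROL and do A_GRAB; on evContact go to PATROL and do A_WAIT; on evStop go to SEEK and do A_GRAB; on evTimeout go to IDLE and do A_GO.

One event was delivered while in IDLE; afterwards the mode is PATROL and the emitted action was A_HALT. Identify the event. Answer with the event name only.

try evContact: (IDLE, evContact) → (PATROL, A_HALT)  ← matches
try evTimeout: (IDLE, evTimeout) → (GRASP, A_HALT)
try evStop: (IDLE, evStop) → (SEEK, A_PING)
try evClear: (IDLE, evClear) → (SEEK, A_GRAB)
try evDetect: (IDLE, evDetect) → (GRASP, A_PING)
try evError: (IDLE, evError) → (GRASP, A_GRAB)

evContact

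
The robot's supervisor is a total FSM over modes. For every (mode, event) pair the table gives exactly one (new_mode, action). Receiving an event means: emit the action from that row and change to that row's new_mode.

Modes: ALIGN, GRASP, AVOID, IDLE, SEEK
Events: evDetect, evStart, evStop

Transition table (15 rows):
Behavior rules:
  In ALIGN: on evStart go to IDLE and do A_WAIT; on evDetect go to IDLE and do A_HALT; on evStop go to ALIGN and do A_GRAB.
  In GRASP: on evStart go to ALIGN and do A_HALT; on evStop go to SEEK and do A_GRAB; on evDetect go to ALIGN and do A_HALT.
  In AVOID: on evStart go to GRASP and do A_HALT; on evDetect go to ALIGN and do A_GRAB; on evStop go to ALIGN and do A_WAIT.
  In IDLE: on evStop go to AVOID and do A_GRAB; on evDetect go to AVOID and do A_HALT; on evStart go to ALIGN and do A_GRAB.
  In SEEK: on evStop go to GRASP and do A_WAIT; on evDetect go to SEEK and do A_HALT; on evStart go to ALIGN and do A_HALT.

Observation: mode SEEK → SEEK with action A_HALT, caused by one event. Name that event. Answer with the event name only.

try evDetect: (SEEK, evDetect) → (SEEK, A_HALT)  ← matches
try evStart: (SEEK, evStart) → (ALIGN, A_HALT)
try evStop: (SEEK, evStop) → (GRASP, A_WAIT)

evDetect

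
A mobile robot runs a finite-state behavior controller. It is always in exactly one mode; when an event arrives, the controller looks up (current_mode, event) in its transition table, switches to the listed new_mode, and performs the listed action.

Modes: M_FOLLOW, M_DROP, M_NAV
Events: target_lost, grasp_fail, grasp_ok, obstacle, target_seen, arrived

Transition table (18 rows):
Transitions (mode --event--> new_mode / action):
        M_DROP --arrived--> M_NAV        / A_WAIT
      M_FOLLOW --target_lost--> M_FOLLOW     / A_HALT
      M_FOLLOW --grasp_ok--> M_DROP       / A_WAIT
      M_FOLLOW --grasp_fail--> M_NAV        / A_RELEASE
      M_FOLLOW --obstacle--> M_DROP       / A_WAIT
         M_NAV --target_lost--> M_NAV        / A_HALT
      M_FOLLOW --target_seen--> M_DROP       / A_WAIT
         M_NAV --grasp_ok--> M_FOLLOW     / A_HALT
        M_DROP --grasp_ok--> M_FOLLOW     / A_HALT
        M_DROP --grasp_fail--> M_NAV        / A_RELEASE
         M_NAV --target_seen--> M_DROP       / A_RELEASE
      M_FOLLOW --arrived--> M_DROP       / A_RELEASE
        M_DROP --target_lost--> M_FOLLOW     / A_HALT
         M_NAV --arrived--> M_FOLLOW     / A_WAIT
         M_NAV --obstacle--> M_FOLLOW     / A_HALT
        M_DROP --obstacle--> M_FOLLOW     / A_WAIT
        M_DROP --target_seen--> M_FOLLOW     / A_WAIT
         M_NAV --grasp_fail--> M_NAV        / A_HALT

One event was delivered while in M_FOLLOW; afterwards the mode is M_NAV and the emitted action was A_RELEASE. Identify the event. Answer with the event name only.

try target_lost: (M_FOLLOW, target_lost) → (M_FOLLOW, A_HALT)
try grasp_fail: (M_FOLLOW, grasp_fail) → (M_NAV, A_RELEASE)  ← matches
try grasp_ok: (M_FOLLOW, grasp_ok) → (M_DROP, A_WAIT)
try obstacle: (M_FOLLOW, obstacle) → (M_DROP, A_WAIT)
try target_seen: (M_FOLLOW, target_seen) → (M_DROP, A_WAIT)
try arrived: (M_FOLLOW, arrived) → (M_DROP, A_RELEASE)

grasp_fail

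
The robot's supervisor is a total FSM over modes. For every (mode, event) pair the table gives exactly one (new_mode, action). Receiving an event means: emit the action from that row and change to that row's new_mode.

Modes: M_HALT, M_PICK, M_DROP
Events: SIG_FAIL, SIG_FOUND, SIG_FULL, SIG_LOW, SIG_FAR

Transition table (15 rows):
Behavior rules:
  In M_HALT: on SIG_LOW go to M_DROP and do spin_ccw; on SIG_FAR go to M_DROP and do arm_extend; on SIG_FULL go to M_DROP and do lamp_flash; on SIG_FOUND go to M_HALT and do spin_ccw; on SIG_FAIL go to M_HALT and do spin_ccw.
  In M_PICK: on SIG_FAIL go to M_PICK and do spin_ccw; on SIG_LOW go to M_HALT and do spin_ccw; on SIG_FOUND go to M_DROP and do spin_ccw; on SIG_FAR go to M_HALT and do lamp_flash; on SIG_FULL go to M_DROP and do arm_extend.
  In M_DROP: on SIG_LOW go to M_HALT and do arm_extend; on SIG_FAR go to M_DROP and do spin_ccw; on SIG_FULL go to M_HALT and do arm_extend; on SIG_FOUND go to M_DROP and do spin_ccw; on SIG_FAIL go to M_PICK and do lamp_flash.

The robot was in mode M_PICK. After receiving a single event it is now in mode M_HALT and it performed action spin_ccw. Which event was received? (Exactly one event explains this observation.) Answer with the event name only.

SIG_LOW

try SIG_FAIL: (M_PICK, SIG_FAIL) → (M_PICK, spin_ccw)
try SIG_FOUND: (M_PICK, SIG_FOUND) → (M_DROP, spin_ccw)
try SIG_FULL: (M_PICK, SIG_FULL) → (M_DROP, arm_extend)
try SIG_LOW: (M_PICK, SIG_LOW) → (M_HALT, spin_ccw)  ← matches
try SIG_FAR: (M_PICK, SIG_FAR) → (M_HALT, lamp_flash)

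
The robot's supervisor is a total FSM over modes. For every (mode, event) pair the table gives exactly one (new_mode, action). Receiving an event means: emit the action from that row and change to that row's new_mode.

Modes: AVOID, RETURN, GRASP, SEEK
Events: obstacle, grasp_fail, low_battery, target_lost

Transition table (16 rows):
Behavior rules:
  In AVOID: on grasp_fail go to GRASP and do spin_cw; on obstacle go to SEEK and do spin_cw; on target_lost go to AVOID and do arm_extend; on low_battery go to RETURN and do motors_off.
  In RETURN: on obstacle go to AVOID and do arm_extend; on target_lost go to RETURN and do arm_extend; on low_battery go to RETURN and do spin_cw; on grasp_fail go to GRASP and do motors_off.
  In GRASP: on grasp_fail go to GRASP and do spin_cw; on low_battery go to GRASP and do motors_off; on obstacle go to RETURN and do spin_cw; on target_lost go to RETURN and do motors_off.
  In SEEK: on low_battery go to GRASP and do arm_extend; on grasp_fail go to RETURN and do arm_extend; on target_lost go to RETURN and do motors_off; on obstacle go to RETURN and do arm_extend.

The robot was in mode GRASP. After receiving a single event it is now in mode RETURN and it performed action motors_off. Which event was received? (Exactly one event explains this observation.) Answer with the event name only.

try obstacle: (GRASP, obstacle) → (RETURN, spin_cw)
try grasp_fail: (GRASP, grasp_fail) → (GRASP, spin_cw)
try low_battery: (GRASP, low_battery) → (GRASP, motors_off)
try target_lost: (GRASP, target_lost) → (RETURN, motors_off)  ← matches

target_lost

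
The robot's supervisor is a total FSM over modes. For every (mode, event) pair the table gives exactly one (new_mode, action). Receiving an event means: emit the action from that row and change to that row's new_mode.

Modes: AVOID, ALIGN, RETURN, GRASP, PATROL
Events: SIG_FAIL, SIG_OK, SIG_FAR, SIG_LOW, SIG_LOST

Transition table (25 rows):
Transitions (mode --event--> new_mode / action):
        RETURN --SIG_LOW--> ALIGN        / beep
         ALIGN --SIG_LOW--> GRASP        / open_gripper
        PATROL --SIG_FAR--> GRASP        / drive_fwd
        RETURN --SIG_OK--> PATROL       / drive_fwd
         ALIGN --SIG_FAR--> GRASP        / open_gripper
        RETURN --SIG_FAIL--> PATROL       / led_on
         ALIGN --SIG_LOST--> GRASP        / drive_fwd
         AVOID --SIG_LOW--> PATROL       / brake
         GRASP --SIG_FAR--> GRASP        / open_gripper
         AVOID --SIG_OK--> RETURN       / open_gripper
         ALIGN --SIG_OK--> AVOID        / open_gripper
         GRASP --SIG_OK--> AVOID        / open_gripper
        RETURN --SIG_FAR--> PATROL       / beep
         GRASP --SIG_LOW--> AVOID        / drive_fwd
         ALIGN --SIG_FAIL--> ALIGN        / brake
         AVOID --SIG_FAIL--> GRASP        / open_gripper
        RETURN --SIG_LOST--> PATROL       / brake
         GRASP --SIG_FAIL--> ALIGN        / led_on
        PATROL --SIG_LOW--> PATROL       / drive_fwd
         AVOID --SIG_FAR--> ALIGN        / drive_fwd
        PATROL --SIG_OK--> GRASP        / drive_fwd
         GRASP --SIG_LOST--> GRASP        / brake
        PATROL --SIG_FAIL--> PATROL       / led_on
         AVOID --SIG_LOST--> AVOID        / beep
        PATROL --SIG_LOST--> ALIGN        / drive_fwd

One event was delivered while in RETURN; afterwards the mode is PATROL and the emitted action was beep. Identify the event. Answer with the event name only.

SIG_FAR

try SIG_FAIL: (RETURN, SIG_FAIL) → (PATROL, led_on)
try SIG_OK: (RETURN, SIG_OK) → (PATROL, drive_fwd)
try SIG_FAR: (RETURN, SIG_FAR) → (PATROL, beep)  ← matches
try SIG_LOW: (RETURN, SIG_LOW) → (ALIGN, beep)
try SIG_LOST: (RETURN, SIG_LOST) → (PATROL, brake)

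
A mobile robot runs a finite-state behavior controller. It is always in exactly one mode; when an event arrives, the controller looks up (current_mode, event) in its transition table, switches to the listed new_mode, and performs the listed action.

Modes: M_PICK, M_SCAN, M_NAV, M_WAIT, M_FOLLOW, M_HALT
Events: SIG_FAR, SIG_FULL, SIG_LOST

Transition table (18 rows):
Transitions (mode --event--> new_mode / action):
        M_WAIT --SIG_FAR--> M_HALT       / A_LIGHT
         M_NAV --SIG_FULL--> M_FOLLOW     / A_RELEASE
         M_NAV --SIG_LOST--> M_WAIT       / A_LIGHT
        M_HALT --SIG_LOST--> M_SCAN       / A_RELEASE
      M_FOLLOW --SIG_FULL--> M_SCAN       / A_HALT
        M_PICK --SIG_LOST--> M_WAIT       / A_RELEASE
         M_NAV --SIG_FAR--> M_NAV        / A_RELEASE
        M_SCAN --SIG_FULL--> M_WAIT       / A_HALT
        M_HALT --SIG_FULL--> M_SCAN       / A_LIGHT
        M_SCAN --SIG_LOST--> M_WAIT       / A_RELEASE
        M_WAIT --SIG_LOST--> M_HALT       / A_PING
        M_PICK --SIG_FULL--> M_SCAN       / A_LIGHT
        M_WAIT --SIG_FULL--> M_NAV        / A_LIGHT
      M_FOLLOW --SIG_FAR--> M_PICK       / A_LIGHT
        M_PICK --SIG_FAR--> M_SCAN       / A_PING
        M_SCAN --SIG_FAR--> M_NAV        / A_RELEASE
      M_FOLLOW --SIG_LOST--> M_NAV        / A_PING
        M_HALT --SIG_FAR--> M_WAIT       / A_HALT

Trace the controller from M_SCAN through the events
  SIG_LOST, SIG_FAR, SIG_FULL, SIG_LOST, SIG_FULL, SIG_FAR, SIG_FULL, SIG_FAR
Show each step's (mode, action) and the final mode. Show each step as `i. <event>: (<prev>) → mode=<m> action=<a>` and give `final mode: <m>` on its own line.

final mode: M_PICK

1. SIG_LOST: (M_SCAN) → mode=M_WAIT action=A_RELEASE
2. SIG_FAR: (M_WAIT) → mode=M_HALT action=A_LIGHT
3. SIG_FULL: (M_HALT) → mode=M_SCAN action=A_LIGHT
4. SIG_LOST: (M_SCAN) → mode=M_WAIT action=A_RELEASE
5. SIG_FULL: (M_WAIT) → mode=M_NAV action=A_LIGHT
6. SIG_FAR: (M_NAV) → mode=M_NAV action=A_RELEASE
7. SIG_FULL: (M_NAV) → mode=M_FOLLOW action=A_RELEASE
8. SIG_FAR: (M_FOLLOW) → mode=M_PICK action=A_LIGHT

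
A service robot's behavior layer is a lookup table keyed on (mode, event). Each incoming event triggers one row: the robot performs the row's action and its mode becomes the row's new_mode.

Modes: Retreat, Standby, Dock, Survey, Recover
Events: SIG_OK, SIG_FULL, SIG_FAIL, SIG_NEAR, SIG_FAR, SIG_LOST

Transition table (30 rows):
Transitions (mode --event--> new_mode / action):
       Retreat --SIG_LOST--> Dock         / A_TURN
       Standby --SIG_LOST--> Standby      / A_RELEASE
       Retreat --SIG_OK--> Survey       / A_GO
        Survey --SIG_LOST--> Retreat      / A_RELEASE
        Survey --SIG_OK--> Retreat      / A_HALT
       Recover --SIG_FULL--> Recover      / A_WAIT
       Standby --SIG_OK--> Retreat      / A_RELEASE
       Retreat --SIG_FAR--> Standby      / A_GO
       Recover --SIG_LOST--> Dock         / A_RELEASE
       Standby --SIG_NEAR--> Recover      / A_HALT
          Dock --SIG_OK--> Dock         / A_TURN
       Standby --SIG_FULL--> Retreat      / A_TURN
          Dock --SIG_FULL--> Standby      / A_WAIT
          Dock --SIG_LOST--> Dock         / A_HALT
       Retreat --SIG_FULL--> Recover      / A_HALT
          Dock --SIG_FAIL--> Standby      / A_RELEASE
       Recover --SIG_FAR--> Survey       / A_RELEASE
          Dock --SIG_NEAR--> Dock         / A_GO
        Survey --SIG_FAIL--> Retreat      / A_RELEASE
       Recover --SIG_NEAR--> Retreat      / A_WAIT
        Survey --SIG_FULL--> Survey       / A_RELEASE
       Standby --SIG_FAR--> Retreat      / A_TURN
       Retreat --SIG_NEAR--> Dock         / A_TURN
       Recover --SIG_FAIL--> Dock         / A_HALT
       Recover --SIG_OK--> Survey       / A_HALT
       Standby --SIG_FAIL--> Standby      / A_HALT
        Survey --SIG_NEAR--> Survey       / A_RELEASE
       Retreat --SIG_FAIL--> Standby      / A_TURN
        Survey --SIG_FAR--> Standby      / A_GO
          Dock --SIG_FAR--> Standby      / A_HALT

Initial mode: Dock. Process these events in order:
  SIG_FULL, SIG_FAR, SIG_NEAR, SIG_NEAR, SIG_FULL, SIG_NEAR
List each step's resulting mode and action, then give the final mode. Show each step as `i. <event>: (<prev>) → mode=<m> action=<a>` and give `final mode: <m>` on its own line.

final mode: Recover

1. SIG_FULL: (Dock) → mode=Standby action=A_WAIT
2. SIG_FAR: (Standby) → mode=Retreat action=A_TURN
3. SIG_NEAR: (Retreat) → mode=Dock action=A_TURN
4. SIG_NEAR: (Dock) → mode=Dock action=A_GO
5. SIG_FULL: (Dock) → mode=Standby action=A_WAIT
6. SIG_NEAR: (Standby) → mode=Recover action=A_HALT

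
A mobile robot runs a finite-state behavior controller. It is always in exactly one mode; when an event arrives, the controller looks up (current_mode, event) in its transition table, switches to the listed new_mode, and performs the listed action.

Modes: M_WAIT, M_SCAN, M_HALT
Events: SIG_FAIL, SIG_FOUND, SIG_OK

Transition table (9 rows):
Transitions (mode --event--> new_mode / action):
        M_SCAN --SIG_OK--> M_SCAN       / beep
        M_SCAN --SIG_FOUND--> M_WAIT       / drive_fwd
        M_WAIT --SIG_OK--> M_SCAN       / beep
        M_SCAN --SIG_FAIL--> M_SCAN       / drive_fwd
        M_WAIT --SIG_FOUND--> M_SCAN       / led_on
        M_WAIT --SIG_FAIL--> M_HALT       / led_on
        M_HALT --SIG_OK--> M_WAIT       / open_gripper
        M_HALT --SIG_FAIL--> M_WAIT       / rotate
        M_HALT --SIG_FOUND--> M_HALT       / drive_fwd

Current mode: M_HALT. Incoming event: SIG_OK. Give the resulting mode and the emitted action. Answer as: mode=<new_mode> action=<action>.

current mode = M_HALT; filter table to that mode:
  (M_HALT, SIG_OK) → (M_WAIT, open_gripper)  ← event matches
  (M_HALT, SIG_FAIL) → (M_WAIT, rotate)
  (M_HALT, SIG_FOUND) → (M_HALT, drive_fwd)
event = SIG_OK selects (M_WAIT, open_gripper)

mode=M_WAIT action=open_gripper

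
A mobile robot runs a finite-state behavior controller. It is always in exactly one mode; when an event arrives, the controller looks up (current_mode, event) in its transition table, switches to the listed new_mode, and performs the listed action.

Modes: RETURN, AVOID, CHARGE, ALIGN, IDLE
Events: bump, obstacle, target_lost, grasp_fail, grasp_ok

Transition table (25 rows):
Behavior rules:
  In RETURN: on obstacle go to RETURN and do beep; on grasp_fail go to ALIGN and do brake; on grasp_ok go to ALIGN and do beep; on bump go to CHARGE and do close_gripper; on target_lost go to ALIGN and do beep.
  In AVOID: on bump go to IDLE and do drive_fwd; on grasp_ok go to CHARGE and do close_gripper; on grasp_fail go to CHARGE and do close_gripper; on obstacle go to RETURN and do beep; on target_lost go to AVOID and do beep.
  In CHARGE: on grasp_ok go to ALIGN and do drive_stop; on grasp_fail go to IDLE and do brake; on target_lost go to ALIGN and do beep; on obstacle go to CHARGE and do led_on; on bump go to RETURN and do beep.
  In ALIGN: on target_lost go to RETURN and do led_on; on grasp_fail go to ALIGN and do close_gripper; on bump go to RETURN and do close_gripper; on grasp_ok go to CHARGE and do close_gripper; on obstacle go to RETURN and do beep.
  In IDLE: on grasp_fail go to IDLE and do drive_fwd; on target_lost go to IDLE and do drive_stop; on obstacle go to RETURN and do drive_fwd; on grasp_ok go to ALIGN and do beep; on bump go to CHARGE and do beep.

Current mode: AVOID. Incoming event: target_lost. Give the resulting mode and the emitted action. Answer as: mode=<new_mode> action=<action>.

mode=AVOID action=beep

current mode = AVOID; filter table to that mode:
  (AVOID, bump) → (IDLE, drive_fwd)
  (AVOID, grasp_ok) → (CHARGE, close_gripper)
  (AVOID, grasp_fail) → (CHARGE, close_gripper)
  (AVOID, obstacle) → (RETURN, beep)
  (AVOID, target_lost) → (AVOID, beep)  ← event matches
event = target_lost selects (AVOID, beep)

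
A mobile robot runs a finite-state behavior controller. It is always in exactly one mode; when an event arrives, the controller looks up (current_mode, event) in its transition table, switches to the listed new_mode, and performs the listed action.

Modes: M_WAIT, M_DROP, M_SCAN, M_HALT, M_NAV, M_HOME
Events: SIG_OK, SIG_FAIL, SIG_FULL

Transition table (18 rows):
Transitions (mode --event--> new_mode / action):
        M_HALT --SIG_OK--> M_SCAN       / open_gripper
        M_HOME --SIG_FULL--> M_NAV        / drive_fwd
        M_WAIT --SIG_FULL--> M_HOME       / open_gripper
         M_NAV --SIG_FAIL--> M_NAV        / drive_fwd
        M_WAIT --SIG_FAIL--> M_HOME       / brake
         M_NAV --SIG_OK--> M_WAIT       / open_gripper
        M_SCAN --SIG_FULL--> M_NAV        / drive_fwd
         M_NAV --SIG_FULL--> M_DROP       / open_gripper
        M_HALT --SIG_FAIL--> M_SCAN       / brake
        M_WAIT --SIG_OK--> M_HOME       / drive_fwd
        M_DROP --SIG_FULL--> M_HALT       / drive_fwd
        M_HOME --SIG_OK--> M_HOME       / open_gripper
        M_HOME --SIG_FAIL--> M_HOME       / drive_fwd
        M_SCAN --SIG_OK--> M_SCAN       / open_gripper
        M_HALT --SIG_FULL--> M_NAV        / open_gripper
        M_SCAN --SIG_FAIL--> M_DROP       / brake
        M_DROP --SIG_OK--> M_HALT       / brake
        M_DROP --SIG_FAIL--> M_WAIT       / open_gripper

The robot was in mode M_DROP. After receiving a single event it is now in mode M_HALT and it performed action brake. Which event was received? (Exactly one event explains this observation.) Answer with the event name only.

try SIG_OK: (M_DROP, SIG_OK) → (M_HALT, brake)  ← matches
try SIG_FAIL: (M_DROP, SIG_FAIL) → (M_WAIT, open_gripper)
try SIG_FULL: (M_DROP, SIG_FULL) → (M_HALT, drive_fwd)

SIG_OK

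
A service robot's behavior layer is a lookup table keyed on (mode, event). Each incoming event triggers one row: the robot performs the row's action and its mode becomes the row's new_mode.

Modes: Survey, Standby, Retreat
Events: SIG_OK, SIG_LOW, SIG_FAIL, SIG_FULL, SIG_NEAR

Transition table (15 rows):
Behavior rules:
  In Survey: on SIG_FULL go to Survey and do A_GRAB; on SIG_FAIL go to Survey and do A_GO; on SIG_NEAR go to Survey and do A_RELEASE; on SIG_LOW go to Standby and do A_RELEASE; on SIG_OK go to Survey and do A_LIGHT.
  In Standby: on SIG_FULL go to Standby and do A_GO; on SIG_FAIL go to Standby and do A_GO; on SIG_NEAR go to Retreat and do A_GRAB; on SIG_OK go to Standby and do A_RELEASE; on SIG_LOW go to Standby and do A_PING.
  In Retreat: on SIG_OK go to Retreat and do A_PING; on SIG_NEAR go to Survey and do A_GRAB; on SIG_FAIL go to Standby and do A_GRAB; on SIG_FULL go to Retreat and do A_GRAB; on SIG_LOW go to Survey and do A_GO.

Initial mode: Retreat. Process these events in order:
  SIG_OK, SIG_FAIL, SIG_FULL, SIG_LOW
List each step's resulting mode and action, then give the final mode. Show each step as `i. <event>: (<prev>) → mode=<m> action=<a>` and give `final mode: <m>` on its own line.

final mode: Standby

1. SIG_OK: (Retreat) → mode=Retreat action=A_PING
2. SIG_FAIL: (Retreat) → mode=Standby action=A_GRAB
3. SIG_FULL: (Standby) → mode=Standby action=A_GO
4. SIG_LOW: (Standby) → mode=Standby action=A_PING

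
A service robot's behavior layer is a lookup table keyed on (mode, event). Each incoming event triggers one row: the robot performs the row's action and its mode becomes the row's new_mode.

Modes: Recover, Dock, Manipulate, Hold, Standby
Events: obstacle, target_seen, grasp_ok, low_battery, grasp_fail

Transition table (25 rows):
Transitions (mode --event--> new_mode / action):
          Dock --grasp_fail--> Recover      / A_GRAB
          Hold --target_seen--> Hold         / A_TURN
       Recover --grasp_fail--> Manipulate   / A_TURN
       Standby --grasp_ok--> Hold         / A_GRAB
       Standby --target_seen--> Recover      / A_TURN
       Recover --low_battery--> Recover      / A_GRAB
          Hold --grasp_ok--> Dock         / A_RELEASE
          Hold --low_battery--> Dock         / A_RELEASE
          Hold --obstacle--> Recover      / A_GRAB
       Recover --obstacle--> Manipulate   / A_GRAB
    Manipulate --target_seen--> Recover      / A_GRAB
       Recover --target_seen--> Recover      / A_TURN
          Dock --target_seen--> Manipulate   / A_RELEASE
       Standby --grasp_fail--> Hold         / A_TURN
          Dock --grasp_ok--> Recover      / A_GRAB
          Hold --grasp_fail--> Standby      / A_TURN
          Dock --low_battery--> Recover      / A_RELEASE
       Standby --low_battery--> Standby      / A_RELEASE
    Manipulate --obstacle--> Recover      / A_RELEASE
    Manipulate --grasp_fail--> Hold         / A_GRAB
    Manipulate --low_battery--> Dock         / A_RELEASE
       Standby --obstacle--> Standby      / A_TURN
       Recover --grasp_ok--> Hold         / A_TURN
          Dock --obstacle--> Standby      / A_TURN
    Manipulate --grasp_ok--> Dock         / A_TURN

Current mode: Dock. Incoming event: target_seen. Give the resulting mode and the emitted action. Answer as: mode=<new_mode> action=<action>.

mode=Manipulate action=A_RELEASE

current mode = Dock; filter table to that mode:
  (Dock, grasp_fail) → (Recover, A_GRAB)
  (Dock, target_seen) → (Manipulate, A_RELEASE)  ← event matches
  (Dock, grasp_ok) → (Recover, A_GRAB)
  (Dock, low_battery) → (Recover, A_RELEASE)
  (Dock, obstacle) → (Standby, A_TURN)
event = target_seen selects (Manipulate, A_RELEASE)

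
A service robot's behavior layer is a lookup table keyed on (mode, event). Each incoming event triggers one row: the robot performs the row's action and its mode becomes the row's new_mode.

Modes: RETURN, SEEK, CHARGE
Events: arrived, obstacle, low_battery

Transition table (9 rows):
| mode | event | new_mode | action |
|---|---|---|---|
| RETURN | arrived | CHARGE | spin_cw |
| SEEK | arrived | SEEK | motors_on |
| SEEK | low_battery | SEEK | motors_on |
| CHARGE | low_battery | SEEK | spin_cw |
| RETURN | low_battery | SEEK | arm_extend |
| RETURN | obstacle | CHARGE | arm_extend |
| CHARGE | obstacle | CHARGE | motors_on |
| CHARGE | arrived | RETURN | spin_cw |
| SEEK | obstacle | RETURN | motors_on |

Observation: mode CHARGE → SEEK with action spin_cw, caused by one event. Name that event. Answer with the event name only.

low_battery

try arrived: (CHARGE, arrived) → (RETURN, spin_cw)
try obstacle: (CHARGE, obstacle) → (CHARGE, motors_on)
try low_battery: (CHARGE, low_battery) → (SEEK, spin_cw)  ← matches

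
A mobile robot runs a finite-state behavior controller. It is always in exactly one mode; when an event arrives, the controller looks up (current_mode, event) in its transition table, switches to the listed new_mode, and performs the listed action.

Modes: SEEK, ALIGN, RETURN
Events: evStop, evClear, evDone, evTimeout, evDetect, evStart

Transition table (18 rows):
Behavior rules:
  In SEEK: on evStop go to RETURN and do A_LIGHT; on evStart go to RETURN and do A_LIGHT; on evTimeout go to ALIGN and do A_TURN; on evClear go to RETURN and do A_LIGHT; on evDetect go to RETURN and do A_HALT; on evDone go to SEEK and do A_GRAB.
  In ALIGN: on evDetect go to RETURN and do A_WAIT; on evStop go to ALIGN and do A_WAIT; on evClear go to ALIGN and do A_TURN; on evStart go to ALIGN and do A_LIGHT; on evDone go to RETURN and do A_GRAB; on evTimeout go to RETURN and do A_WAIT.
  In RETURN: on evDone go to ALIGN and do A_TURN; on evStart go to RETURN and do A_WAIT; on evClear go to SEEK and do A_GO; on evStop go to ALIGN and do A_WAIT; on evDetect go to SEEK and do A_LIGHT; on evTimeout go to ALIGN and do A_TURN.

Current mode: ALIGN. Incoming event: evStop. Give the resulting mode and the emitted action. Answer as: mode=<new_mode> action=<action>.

current mode = ALIGN; filter table to that mode:
  (ALIGN, evDetect) → (RETURN, A_WAIT)
  (ALIGN, evStop) → (ALIGN, A_WAIT)  ← event matches
  (ALIGN, evClear) → (ALIGN, A_TURN)
  (ALIGN, evStart) → (ALIGN, A_LIGHT)
  (ALIGN, evDone) → (RETURN, A_GRAB)
  (ALIGN, evTimeout) → (RETURN, A_WAIT)
event = evStop selects (ALIGN, A_WAIT)

mode=ALIGN action=A_WAIT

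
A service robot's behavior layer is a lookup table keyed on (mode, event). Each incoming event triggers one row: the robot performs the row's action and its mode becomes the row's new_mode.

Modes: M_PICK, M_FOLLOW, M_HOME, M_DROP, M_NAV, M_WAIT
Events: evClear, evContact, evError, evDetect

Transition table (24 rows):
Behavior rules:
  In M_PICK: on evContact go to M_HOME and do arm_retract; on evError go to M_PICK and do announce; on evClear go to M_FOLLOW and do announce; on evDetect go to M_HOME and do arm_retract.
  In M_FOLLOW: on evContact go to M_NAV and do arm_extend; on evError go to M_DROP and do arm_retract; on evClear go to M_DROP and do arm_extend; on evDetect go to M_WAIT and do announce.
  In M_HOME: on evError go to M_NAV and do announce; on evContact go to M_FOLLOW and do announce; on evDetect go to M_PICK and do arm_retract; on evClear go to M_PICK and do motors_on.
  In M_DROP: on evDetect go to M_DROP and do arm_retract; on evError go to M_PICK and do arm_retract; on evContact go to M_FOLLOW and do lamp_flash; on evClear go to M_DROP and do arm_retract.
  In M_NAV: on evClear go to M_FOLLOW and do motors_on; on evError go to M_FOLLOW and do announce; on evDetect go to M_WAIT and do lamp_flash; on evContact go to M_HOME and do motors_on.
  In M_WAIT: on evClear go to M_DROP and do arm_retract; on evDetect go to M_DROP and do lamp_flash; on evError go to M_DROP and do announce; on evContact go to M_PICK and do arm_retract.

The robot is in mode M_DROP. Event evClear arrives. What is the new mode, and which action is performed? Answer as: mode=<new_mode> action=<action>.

mode=M_DROP action=arm_retract

current mode = M_DROP; filter table to that mode:
  (M_DROP, evDetect) → (M_DROP, arm_retract)
  (M_DROP, evError) → (M_PICK, arm_retract)
  (M_DROP, evContact) → (M_FOLLOW, lamp_flash)
  (M_DROP, evClear) → (M_DROP, arm_retract)  ← event matches
event = evClear selects (M_DROP, arm_retract)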